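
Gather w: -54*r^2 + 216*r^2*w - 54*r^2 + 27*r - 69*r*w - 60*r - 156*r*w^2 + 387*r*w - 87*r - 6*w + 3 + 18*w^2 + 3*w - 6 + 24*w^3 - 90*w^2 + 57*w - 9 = -108*r^2 - 120*r + 24*w^3 + w^2*(-156*r - 72) + w*(216*r^2 + 318*r + 54) - 12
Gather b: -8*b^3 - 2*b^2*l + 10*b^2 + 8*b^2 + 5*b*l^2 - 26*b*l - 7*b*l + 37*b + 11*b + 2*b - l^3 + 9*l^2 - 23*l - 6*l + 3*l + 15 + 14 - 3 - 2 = -8*b^3 + b^2*(18 - 2*l) + b*(5*l^2 - 33*l + 50) - l^3 + 9*l^2 - 26*l + 24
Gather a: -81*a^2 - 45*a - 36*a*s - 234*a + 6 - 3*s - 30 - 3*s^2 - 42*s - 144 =-81*a^2 + a*(-36*s - 279) - 3*s^2 - 45*s - 168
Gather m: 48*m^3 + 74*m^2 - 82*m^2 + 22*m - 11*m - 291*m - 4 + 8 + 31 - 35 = 48*m^3 - 8*m^2 - 280*m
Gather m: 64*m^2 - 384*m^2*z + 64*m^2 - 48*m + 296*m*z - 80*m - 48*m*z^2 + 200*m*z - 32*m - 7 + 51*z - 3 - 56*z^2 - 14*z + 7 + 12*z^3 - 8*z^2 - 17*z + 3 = m^2*(128 - 384*z) + m*(-48*z^2 + 496*z - 160) + 12*z^3 - 64*z^2 + 20*z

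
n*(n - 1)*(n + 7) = n^3 + 6*n^2 - 7*n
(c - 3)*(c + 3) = c^2 - 9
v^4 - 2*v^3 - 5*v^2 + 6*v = v*(v - 3)*(v - 1)*(v + 2)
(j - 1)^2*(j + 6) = j^3 + 4*j^2 - 11*j + 6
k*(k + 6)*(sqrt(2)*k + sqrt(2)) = sqrt(2)*k^3 + 7*sqrt(2)*k^2 + 6*sqrt(2)*k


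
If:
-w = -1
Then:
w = 1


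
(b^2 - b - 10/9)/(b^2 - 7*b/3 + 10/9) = (3*b + 2)/(3*b - 2)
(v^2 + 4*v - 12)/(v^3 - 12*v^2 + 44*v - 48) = (v + 6)/(v^2 - 10*v + 24)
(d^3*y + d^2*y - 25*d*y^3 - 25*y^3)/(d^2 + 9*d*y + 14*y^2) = y*(d^3 + d^2 - 25*d*y^2 - 25*y^2)/(d^2 + 9*d*y + 14*y^2)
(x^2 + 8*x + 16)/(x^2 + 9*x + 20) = (x + 4)/(x + 5)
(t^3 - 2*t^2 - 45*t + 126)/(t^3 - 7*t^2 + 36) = (t + 7)/(t + 2)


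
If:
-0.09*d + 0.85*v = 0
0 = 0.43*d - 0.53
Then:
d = 1.23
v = 0.13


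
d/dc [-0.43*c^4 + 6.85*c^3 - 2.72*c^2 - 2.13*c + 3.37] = -1.72*c^3 + 20.55*c^2 - 5.44*c - 2.13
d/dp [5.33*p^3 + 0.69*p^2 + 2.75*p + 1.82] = 15.99*p^2 + 1.38*p + 2.75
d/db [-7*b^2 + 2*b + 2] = 2 - 14*b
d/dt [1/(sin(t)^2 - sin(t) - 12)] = (1 - 2*sin(t))*cos(t)/(sin(t) + cos(t)^2 + 11)^2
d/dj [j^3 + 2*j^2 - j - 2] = 3*j^2 + 4*j - 1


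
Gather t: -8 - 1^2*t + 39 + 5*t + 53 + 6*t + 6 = 10*t + 90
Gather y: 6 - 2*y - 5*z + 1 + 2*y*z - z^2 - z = y*(2*z - 2) - z^2 - 6*z + 7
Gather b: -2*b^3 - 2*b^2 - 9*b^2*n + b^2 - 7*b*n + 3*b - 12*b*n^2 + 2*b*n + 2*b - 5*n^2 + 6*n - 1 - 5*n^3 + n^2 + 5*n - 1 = -2*b^3 + b^2*(-9*n - 1) + b*(-12*n^2 - 5*n + 5) - 5*n^3 - 4*n^2 + 11*n - 2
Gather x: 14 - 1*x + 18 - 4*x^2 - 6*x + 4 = -4*x^2 - 7*x + 36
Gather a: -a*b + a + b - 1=a*(1 - b) + b - 1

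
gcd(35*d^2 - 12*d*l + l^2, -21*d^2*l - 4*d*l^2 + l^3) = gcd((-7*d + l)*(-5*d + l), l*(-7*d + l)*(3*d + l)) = 7*d - l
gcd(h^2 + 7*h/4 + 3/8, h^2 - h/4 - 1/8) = h + 1/4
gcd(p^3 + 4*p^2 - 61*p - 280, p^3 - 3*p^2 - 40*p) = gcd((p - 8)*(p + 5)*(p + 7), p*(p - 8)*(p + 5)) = p^2 - 3*p - 40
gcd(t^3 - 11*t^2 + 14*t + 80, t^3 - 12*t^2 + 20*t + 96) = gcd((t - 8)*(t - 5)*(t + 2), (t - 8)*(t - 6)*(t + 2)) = t^2 - 6*t - 16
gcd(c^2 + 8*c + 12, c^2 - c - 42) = c + 6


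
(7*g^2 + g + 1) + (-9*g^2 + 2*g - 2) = -2*g^2 + 3*g - 1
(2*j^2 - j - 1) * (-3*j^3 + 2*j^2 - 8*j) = -6*j^5 + 7*j^4 - 15*j^3 + 6*j^2 + 8*j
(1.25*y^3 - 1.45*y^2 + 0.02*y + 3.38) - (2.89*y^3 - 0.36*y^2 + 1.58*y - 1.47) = -1.64*y^3 - 1.09*y^2 - 1.56*y + 4.85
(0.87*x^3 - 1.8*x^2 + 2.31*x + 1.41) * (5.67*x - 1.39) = 4.9329*x^4 - 11.4153*x^3 + 15.5997*x^2 + 4.7838*x - 1.9599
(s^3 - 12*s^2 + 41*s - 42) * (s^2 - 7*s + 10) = s^5 - 19*s^4 + 135*s^3 - 449*s^2 + 704*s - 420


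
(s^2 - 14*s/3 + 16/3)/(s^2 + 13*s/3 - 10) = (3*s^2 - 14*s + 16)/(3*s^2 + 13*s - 30)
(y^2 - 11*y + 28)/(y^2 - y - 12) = (y - 7)/(y + 3)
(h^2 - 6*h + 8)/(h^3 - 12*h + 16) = (h - 4)/(h^2 + 2*h - 8)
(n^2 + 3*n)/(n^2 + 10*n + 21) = n/(n + 7)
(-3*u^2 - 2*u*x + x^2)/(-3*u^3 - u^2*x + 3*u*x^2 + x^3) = (-3*u + x)/(-3*u^2 + 2*u*x + x^2)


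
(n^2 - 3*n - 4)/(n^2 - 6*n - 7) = (n - 4)/(n - 7)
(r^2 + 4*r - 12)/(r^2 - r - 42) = (r - 2)/(r - 7)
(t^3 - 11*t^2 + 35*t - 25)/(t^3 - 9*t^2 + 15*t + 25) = (t - 1)/(t + 1)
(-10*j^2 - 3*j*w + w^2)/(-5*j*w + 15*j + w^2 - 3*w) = (2*j + w)/(w - 3)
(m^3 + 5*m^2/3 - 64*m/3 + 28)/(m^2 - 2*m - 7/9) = 3*(m^2 + 4*m - 12)/(3*m + 1)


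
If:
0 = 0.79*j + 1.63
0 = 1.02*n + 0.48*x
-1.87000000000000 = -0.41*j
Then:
No Solution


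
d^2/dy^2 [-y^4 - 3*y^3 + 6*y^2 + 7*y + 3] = -12*y^2 - 18*y + 12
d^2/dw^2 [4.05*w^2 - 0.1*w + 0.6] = 8.10000000000000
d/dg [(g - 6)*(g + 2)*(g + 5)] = 3*g^2 + 2*g - 32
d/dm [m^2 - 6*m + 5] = 2*m - 6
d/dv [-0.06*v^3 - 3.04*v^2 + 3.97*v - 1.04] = -0.18*v^2 - 6.08*v + 3.97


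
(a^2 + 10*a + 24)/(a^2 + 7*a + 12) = (a + 6)/(a + 3)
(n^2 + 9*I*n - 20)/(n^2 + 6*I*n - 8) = (n + 5*I)/(n + 2*I)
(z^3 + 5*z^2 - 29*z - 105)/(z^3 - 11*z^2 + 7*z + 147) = (z^2 + 2*z - 35)/(z^2 - 14*z + 49)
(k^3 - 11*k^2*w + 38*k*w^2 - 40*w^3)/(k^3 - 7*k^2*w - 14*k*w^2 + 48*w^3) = (-k^2 + 9*k*w - 20*w^2)/(-k^2 + 5*k*w + 24*w^2)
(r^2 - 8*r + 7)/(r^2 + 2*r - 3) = (r - 7)/(r + 3)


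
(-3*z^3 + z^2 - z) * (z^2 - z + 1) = -3*z^5 + 4*z^4 - 5*z^3 + 2*z^2 - z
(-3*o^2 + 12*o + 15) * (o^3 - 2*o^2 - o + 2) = -3*o^5 + 18*o^4 - 6*o^3 - 48*o^2 + 9*o + 30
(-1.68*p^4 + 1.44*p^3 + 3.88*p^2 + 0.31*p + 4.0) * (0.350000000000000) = -0.588*p^4 + 0.504*p^3 + 1.358*p^2 + 0.1085*p + 1.4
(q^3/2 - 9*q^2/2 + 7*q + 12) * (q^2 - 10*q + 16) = q^5/2 - 19*q^4/2 + 60*q^3 - 130*q^2 - 8*q + 192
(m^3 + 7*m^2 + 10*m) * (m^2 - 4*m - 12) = m^5 + 3*m^4 - 30*m^3 - 124*m^2 - 120*m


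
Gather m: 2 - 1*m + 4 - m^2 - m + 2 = -m^2 - 2*m + 8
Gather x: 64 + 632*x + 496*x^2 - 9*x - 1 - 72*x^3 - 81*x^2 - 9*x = -72*x^3 + 415*x^2 + 614*x + 63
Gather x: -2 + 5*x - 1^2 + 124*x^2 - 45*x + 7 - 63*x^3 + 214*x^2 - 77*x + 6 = -63*x^3 + 338*x^2 - 117*x + 10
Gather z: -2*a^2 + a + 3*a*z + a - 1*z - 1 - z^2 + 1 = -2*a^2 + 2*a - z^2 + z*(3*a - 1)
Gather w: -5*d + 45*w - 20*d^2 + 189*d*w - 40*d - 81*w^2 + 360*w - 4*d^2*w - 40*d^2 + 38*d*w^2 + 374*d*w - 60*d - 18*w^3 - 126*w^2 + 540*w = -60*d^2 - 105*d - 18*w^3 + w^2*(38*d - 207) + w*(-4*d^2 + 563*d + 945)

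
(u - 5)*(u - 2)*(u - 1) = u^3 - 8*u^2 + 17*u - 10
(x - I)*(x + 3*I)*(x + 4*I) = x^3 + 6*I*x^2 - 5*x + 12*I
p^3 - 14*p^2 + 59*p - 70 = (p - 7)*(p - 5)*(p - 2)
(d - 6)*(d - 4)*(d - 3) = d^3 - 13*d^2 + 54*d - 72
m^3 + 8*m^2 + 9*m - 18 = (m - 1)*(m + 3)*(m + 6)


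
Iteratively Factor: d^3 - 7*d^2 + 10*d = (d - 2)*(d^2 - 5*d) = (d - 5)*(d - 2)*(d)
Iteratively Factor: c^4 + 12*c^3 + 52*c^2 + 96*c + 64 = (c + 4)*(c^3 + 8*c^2 + 20*c + 16) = (c + 2)*(c + 4)*(c^2 + 6*c + 8) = (c + 2)^2*(c + 4)*(c + 4)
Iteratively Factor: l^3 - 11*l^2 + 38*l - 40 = (l - 5)*(l^2 - 6*l + 8) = (l - 5)*(l - 4)*(l - 2)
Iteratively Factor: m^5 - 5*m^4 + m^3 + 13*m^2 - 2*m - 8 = (m - 2)*(m^4 - 3*m^3 - 5*m^2 + 3*m + 4) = (m - 2)*(m + 1)*(m^3 - 4*m^2 - m + 4) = (m - 4)*(m - 2)*(m + 1)*(m^2 - 1) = (m - 4)*(m - 2)*(m - 1)*(m + 1)*(m + 1)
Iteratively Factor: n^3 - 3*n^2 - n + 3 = (n - 3)*(n^2 - 1) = (n - 3)*(n + 1)*(n - 1)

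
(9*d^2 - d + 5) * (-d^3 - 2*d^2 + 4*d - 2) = -9*d^5 - 17*d^4 + 33*d^3 - 32*d^2 + 22*d - 10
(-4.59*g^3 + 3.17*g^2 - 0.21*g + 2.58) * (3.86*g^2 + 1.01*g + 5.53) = -17.7174*g^5 + 7.6003*g^4 - 22.9916*g^3 + 27.2768*g^2 + 1.4445*g + 14.2674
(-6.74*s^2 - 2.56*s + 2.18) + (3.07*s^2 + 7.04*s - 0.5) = -3.67*s^2 + 4.48*s + 1.68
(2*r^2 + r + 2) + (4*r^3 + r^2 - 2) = 4*r^3 + 3*r^2 + r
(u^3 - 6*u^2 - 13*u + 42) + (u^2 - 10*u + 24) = u^3 - 5*u^2 - 23*u + 66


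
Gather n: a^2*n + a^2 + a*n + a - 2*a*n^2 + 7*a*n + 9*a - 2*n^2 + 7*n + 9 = a^2 + 10*a + n^2*(-2*a - 2) + n*(a^2 + 8*a + 7) + 9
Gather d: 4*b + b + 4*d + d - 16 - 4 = 5*b + 5*d - 20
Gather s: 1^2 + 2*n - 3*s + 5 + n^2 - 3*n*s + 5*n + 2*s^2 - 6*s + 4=n^2 + 7*n + 2*s^2 + s*(-3*n - 9) + 10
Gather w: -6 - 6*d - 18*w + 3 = -6*d - 18*w - 3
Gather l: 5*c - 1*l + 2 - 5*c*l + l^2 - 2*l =5*c + l^2 + l*(-5*c - 3) + 2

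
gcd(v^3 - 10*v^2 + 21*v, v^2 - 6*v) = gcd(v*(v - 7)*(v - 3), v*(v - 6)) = v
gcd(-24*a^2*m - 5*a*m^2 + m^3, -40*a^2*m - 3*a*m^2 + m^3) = 8*a*m - m^2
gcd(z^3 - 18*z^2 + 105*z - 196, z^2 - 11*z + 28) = z^2 - 11*z + 28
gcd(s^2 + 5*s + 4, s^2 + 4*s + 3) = s + 1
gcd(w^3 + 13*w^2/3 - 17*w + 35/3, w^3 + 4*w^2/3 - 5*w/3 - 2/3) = w - 1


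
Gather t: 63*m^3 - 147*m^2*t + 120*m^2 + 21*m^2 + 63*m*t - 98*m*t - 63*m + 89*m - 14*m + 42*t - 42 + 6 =63*m^3 + 141*m^2 + 12*m + t*(-147*m^2 - 35*m + 42) - 36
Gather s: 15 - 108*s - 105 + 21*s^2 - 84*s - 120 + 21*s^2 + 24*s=42*s^2 - 168*s - 210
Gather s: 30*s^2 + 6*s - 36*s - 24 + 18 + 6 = 30*s^2 - 30*s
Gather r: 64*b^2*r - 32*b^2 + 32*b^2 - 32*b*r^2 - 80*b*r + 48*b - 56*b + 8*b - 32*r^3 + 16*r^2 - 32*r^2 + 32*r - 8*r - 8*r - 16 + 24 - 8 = -32*r^3 + r^2*(-32*b - 16) + r*(64*b^2 - 80*b + 16)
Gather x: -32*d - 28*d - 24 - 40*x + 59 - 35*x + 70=-60*d - 75*x + 105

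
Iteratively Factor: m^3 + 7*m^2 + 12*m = (m + 3)*(m^2 + 4*m) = (m + 3)*(m + 4)*(m)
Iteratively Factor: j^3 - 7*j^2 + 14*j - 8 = (j - 2)*(j^2 - 5*j + 4) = (j - 4)*(j - 2)*(j - 1)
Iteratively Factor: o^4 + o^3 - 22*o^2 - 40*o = (o)*(o^3 + o^2 - 22*o - 40) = o*(o + 4)*(o^2 - 3*o - 10) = o*(o + 2)*(o + 4)*(o - 5)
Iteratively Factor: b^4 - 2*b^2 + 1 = (b - 1)*(b^3 + b^2 - b - 1) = (b - 1)*(b + 1)*(b^2 - 1) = (b - 1)^2*(b + 1)*(b + 1)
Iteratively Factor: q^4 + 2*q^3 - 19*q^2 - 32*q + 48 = (q + 3)*(q^3 - q^2 - 16*q + 16) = (q - 4)*(q + 3)*(q^2 + 3*q - 4) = (q - 4)*(q + 3)*(q + 4)*(q - 1)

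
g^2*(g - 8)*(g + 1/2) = g^4 - 15*g^3/2 - 4*g^2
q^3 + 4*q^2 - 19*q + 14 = (q - 2)*(q - 1)*(q + 7)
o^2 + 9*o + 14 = (o + 2)*(o + 7)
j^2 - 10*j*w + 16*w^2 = (j - 8*w)*(j - 2*w)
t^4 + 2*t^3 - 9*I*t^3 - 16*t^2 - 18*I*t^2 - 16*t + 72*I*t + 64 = (t - 2)*(t + 4)*(t - 8*I)*(t - I)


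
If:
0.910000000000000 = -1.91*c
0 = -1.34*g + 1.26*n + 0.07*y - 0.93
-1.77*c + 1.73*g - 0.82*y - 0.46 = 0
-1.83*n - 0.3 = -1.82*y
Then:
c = -0.48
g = 0.36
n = 1.05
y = 1.22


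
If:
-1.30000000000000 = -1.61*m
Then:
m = 0.81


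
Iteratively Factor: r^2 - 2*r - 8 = (r + 2)*(r - 4)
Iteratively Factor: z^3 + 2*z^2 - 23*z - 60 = (z + 4)*(z^2 - 2*z - 15) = (z - 5)*(z + 4)*(z + 3)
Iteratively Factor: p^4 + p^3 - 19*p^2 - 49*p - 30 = (p + 2)*(p^3 - p^2 - 17*p - 15) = (p - 5)*(p + 2)*(p^2 + 4*p + 3) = (p - 5)*(p + 2)*(p + 3)*(p + 1)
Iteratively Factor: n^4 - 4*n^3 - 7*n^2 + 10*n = (n - 1)*(n^3 - 3*n^2 - 10*n) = (n - 1)*(n + 2)*(n^2 - 5*n) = (n - 5)*(n - 1)*(n + 2)*(n)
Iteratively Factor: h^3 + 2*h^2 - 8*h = (h)*(h^2 + 2*h - 8) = h*(h - 2)*(h + 4)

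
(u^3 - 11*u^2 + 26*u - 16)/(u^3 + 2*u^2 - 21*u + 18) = (u^2 - 10*u + 16)/(u^2 + 3*u - 18)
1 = 1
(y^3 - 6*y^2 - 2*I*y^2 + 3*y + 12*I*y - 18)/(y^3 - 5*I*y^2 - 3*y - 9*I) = (y - 6)/(y - 3*I)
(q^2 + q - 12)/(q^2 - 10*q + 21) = (q + 4)/(q - 7)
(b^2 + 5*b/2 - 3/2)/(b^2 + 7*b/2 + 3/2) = (2*b - 1)/(2*b + 1)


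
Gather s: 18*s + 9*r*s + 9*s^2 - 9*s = 9*s^2 + s*(9*r + 9)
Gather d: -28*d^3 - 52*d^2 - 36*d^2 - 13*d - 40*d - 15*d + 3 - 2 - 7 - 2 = -28*d^3 - 88*d^2 - 68*d - 8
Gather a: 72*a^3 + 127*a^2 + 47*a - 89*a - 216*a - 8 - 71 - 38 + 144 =72*a^3 + 127*a^2 - 258*a + 27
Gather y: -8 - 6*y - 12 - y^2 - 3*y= -y^2 - 9*y - 20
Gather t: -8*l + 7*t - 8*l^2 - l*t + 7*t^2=-8*l^2 - 8*l + 7*t^2 + t*(7 - l)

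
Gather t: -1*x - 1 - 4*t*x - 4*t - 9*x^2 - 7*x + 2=t*(-4*x - 4) - 9*x^2 - 8*x + 1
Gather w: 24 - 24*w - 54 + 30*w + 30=6*w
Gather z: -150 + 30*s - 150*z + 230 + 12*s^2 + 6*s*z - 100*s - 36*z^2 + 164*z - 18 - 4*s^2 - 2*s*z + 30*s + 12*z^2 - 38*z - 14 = 8*s^2 - 40*s - 24*z^2 + z*(4*s - 24) + 48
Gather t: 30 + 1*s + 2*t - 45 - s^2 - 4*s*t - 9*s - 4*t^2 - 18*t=-s^2 - 8*s - 4*t^2 + t*(-4*s - 16) - 15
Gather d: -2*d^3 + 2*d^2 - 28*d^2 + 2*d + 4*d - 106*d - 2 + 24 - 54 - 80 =-2*d^3 - 26*d^2 - 100*d - 112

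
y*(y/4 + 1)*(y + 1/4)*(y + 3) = y^4/4 + 29*y^3/16 + 55*y^2/16 + 3*y/4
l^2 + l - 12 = (l - 3)*(l + 4)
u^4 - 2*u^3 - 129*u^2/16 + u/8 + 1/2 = (u - 4)*(u - 1/4)*(u + 1/4)*(u + 2)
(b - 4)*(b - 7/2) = b^2 - 15*b/2 + 14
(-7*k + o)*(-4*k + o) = 28*k^2 - 11*k*o + o^2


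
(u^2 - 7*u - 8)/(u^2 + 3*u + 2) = (u - 8)/(u + 2)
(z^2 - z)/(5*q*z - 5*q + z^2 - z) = z/(5*q + z)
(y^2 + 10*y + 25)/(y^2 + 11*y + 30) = (y + 5)/(y + 6)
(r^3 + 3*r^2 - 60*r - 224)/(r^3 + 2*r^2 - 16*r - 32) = (r^2 - r - 56)/(r^2 - 2*r - 8)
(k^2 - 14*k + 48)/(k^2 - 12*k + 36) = (k - 8)/(k - 6)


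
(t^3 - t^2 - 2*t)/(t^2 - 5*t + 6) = t*(t + 1)/(t - 3)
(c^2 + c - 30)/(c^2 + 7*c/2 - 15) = 2*(c - 5)/(2*c - 5)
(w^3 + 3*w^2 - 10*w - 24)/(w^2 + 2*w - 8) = (w^2 - w - 6)/(w - 2)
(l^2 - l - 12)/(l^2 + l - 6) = (l - 4)/(l - 2)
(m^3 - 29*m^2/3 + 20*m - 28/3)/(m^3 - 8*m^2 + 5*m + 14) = (m - 2/3)/(m + 1)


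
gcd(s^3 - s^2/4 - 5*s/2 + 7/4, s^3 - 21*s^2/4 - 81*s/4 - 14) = s + 7/4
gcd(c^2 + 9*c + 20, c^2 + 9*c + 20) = c^2 + 9*c + 20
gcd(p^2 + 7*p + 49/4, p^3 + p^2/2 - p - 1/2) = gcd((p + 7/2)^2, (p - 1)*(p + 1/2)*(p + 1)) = 1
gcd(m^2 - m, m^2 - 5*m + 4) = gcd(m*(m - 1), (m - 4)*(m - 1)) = m - 1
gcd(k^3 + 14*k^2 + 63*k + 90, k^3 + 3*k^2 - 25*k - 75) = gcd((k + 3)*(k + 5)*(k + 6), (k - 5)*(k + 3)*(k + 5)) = k^2 + 8*k + 15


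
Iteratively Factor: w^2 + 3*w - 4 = (w - 1)*(w + 4)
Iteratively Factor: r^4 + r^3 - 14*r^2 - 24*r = (r)*(r^3 + r^2 - 14*r - 24) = r*(r + 2)*(r^2 - r - 12) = r*(r - 4)*(r + 2)*(r + 3)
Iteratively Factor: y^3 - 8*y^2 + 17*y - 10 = (y - 5)*(y^2 - 3*y + 2) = (y - 5)*(y - 1)*(y - 2)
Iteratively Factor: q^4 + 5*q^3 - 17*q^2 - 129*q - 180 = (q - 5)*(q^3 + 10*q^2 + 33*q + 36) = (q - 5)*(q + 4)*(q^2 + 6*q + 9) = (q - 5)*(q + 3)*(q + 4)*(q + 3)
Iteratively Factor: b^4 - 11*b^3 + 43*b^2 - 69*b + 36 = (b - 4)*(b^3 - 7*b^2 + 15*b - 9) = (b - 4)*(b - 3)*(b^2 - 4*b + 3) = (b - 4)*(b - 3)^2*(b - 1)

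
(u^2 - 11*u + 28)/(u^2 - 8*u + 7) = (u - 4)/(u - 1)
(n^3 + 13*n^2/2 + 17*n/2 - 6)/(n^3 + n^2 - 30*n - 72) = (n - 1/2)/(n - 6)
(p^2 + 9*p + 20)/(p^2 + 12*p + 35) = (p + 4)/(p + 7)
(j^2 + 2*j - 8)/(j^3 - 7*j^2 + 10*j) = (j + 4)/(j*(j - 5))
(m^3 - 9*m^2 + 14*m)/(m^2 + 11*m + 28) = m*(m^2 - 9*m + 14)/(m^2 + 11*m + 28)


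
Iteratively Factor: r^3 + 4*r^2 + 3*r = (r + 1)*(r^2 + 3*r) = (r + 1)*(r + 3)*(r)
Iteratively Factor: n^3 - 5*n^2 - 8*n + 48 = (n + 3)*(n^2 - 8*n + 16) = (n - 4)*(n + 3)*(n - 4)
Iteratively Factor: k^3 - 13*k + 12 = (k + 4)*(k^2 - 4*k + 3) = (k - 3)*(k + 4)*(k - 1)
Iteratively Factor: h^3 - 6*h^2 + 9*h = (h)*(h^2 - 6*h + 9) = h*(h - 3)*(h - 3)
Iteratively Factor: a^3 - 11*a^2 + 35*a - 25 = (a - 1)*(a^2 - 10*a + 25) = (a - 5)*(a - 1)*(a - 5)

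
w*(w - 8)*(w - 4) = w^3 - 12*w^2 + 32*w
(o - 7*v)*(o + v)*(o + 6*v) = o^3 - 43*o*v^2 - 42*v^3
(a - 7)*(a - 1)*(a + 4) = a^3 - 4*a^2 - 25*a + 28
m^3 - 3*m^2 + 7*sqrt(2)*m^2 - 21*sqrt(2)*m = m*(m - 3)*(m + 7*sqrt(2))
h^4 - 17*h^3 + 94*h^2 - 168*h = h*(h - 7)*(h - 6)*(h - 4)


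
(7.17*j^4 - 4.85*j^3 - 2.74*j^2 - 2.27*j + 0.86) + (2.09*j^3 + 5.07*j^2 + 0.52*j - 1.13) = 7.17*j^4 - 2.76*j^3 + 2.33*j^2 - 1.75*j - 0.27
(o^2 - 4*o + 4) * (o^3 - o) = o^5 - 4*o^4 + 3*o^3 + 4*o^2 - 4*o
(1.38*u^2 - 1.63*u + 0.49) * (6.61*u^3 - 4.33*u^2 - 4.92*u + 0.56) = 9.1218*u^5 - 16.7497*u^4 + 3.5072*u^3 + 6.6707*u^2 - 3.3236*u + 0.2744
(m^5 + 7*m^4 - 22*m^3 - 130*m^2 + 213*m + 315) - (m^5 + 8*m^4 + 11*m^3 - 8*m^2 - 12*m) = -m^4 - 33*m^3 - 122*m^2 + 225*m + 315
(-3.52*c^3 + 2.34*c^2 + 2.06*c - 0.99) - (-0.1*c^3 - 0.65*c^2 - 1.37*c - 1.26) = -3.42*c^3 + 2.99*c^2 + 3.43*c + 0.27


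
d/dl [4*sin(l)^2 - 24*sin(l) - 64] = 8*(sin(l) - 3)*cos(l)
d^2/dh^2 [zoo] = 0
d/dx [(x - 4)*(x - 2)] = 2*x - 6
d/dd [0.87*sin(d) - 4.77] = 0.87*cos(d)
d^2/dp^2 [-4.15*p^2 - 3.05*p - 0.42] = -8.30000000000000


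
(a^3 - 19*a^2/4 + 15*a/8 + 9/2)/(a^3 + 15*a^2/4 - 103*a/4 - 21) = (a - 3/2)/(a + 7)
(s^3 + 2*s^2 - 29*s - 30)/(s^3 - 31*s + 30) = (s + 1)/(s - 1)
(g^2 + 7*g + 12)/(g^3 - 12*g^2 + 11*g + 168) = (g + 4)/(g^2 - 15*g + 56)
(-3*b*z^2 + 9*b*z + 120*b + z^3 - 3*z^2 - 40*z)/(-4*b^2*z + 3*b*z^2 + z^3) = (-3*b*z^2 + 9*b*z + 120*b + z^3 - 3*z^2 - 40*z)/(z*(-4*b^2 + 3*b*z + z^2))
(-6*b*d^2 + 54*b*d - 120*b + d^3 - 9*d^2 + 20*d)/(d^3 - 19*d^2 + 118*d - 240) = (-6*b*d + 24*b + d^2 - 4*d)/(d^2 - 14*d + 48)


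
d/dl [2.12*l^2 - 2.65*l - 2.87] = 4.24*l - 2.65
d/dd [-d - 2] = -1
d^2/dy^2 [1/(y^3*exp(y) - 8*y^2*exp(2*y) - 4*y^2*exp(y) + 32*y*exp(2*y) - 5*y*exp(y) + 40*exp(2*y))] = ((y^3 - 8*y^2*exp(y) - 4*y^2 + 32*y*exp(y) - 5*y + 40*exp(y))*(-y^3 + 32*y^2*exp(y) - 2*y^2 - 64*y*exp(y) + 15*y - 272*exp(y) + 18) + 2*(-y^3 + 16*y^2*exp(y) + y^2 - 48*y*exp(y) + 13*y - 112*exp(y) + 5)^2)*exp(-y)/(y^3 - 8*y^2*exp(y) - 4*y^2 + 32*y*exp(y) - 5*y + 40*exp(y))^3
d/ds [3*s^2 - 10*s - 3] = 6*s - 10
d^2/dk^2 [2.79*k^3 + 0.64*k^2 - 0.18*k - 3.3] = 16.74*k + 1.28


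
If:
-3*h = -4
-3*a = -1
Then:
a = 1/3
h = 4/3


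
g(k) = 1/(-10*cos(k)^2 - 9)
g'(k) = -20*sin(k)*cos(k)/(-10*cos(k)^2 - 9)^2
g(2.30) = -0.07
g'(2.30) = 0.06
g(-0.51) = -0.06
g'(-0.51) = 0.03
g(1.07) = -0.09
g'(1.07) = -0.07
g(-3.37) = -0.05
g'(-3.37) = 0.01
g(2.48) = -0.07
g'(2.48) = 0.04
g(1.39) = -0.11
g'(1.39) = -0.04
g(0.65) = -0.07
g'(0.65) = -0.04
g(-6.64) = -0.06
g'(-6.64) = 0.02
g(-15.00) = -0.07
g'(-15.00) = -0.05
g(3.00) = -0.05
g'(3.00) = 0.01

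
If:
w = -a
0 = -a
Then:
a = 0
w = 0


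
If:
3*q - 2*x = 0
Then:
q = 2*x/3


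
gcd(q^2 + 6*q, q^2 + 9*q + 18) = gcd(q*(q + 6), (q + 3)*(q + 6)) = q + 6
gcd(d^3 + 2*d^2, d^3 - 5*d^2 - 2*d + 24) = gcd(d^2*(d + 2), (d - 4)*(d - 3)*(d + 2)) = d + 2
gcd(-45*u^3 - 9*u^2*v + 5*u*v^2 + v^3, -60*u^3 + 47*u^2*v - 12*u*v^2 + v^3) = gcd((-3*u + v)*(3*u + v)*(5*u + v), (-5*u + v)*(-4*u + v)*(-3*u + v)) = 3*u - v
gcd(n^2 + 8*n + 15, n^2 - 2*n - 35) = n + 5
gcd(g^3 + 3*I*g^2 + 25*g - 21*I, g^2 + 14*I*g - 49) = g + 7*I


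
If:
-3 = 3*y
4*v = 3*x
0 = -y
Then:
No Solution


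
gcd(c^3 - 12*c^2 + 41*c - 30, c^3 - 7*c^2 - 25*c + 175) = c - 5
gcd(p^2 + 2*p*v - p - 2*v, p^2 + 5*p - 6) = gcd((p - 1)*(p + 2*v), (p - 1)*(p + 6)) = p - 1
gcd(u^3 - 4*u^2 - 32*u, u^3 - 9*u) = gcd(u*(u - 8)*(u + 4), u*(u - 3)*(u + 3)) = u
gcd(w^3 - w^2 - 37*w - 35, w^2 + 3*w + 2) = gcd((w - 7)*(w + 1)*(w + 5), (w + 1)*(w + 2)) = w + 1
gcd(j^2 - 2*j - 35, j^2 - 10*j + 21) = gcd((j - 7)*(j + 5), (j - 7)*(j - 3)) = j - 7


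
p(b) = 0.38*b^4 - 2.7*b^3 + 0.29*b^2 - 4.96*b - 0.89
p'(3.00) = -35.08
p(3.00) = -55.28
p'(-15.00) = -6966.16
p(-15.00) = 28488.76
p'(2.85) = -33.91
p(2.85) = -50.10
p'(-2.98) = -118.84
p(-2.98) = 117.89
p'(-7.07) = -951.10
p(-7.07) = 1952.26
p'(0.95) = -10.42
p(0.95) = -7.35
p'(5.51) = 6.59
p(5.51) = -120.82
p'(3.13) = -35.89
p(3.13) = -59.90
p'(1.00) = -10.96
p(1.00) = -7.88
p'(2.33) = -28.36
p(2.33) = -33.83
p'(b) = 1.52*b^3 - 8.1*b^2 + 0.58*b - 4.96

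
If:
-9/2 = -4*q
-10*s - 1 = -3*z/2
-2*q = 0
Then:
No Solution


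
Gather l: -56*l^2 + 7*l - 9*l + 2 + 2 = -56*l^2 - 2*l + 4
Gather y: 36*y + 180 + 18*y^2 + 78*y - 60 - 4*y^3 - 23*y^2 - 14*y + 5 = -4*y^3 - 5*y^2 + 100*y + 125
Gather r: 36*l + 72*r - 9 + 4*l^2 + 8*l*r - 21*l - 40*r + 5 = 4*l^2 + 15*l + r*(8*l + 32) - 4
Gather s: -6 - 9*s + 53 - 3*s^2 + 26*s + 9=-3*s^2 + 17*s + 56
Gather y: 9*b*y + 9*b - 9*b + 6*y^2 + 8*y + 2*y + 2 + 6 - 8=6*y^2 + y*(9*b + 10)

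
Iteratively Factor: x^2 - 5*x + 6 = (x - 3)*(x - 2)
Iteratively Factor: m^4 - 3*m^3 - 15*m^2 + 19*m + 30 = (m - 5)*(m^3 + 2*m^2 - 5*m - 6) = (m - 5)*(m - 2)*(m^2 + 4*m + 3) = (m - 5)*(m - 2)*(m + 1)*(m + 3)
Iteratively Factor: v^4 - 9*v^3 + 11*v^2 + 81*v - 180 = (v - 4)*(v^3 - 5*v^2 - 9*v + 45) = (v - 5)*(v - 4)*(v^2 - 9) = (v - 5)*(v - 4)*(v + 3)*(v - 3)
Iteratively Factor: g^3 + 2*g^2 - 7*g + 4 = (g - 1)*(g^2 + 3*g - 4) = (g - 1)*(g + 4)*(g - 1)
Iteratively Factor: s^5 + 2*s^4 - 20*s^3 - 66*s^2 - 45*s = (s + 3)*(s^4 - s^3 - 17*s^2 - 15*s) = (s + 3)^2*(s^3 - 4*s^2 - 5*s) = s*(s + 3)^2*(s^2 - 4*s - 5) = s*(s - 5)*(s + 3)^2*(s + 1)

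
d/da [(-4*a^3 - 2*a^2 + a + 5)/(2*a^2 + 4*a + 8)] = (-4*a^4 - 16*a^3 - 53*a^2 - 26*a - 6)/(2*(a^4 + 4*a^3 + 12*a^2 + 16*a + 16))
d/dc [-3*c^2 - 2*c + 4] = -6*c - 2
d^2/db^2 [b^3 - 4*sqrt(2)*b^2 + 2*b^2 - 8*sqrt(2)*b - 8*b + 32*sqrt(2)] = 6*b - 8*sqrt(2) + 4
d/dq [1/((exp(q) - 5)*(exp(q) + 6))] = (-2*exp(q) - 1)*exp(q)/(exp(4*q) + 2*exp(3*q) - 59*exp(2*q) - 60*exp(q) + 900)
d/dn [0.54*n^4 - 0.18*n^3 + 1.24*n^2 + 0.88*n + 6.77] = 2.16*n^3 - 0.54*n^2 + 2.48*n + 0.88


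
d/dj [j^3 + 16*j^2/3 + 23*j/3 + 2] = 3*j^2 + 32*j/3 + 23/3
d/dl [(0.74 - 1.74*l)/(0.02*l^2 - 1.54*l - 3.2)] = (0.0348*l^2 - 0.0295999999999998*l + 6.7076)/(0.0004*l^4 - 0.0616*l^3 + 2.2436*l^2 + 9.856*l + 10.24)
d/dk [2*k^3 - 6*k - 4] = 6*k^2 - 6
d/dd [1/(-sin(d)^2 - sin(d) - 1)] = (2*sin(d) + 1)*cos(d)/(sin(d)^2 + sin(d) + 1)^2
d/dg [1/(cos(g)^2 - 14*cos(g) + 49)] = 2*sin(g)/(cos(g) - 7)^3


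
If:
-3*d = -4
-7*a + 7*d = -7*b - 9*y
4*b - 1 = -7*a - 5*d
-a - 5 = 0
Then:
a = -5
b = 22/3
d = 4/3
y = -287/27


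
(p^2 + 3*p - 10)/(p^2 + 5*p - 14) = (p + 5)/(p + 7)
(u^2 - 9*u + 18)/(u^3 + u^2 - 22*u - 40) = (u^2 - 9*u + 18)/(u^3 + u^2 - 22*u - 40)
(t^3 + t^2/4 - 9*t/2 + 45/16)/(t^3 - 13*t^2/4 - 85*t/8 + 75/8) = (t - 3/2)/(t - 5)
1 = 1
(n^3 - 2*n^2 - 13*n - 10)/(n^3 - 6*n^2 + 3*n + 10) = (n + 2)/(n - 2)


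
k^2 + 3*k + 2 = (k + 1)*(k + 2)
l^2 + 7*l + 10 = (l + 2)*(l + 5)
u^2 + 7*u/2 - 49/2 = (u - 7/2)*(u + 7)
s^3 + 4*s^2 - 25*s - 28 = (s - 4)*(s + 1)*(s + 7)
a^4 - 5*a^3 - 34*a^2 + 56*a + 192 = (a - 8)*(a - 3)*(a + 2)*(a + 4)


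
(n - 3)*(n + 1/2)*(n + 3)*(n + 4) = n^4 + 9*n^3/2 - 7*n^2 - 81*n/2 - 18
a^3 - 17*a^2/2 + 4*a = a*(a - 8)*(a - 1/2)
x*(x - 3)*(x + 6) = x^3 + 3*x^2 - 18*x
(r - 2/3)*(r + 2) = r^2 + 4*r/3 - 4/3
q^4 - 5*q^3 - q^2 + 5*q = q*(q - 5)*(q - 1)*(q + 1)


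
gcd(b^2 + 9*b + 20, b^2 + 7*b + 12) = b + 4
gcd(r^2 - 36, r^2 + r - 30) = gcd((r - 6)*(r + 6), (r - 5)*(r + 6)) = r + 6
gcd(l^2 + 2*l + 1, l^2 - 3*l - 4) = l + 1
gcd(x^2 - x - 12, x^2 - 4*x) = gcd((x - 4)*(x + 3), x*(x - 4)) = x - 4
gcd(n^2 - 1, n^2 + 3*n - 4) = n - 1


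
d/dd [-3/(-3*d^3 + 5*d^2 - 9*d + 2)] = 3*(-9*d^2 + 10*d - 9)/(3*d^3 - 5*d^2 + 9*d - 2)^2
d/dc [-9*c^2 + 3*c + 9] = 3 - 18*c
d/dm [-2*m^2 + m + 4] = 1 - 4*m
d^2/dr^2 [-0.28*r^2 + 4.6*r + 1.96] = -0.560000000000000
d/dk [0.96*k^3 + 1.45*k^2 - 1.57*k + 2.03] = 2.88*k^2 + 2.9*k - 1.57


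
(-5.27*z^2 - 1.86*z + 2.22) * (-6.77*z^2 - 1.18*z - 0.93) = 35.6779*z^4 + 18.8108*z^3 - 7.9335*z^2 - 0.8898*z - 2.0646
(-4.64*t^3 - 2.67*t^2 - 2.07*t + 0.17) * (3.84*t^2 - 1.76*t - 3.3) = -17.8176*t^5 - 2.0864*t^4 + 12.0624*t^3 + 13.107*t^2 + 6.5318*t - 0.561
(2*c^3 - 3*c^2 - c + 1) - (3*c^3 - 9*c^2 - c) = -c^3 + 6*c^2 + 1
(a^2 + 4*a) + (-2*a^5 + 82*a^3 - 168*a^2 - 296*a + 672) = -2*a^5 + 82*a^3 - 167*a^2 - 292*a + 672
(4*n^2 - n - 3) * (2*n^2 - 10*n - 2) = 8*n^4 - 42*n^3 - 4*n^2 + 32*n + 6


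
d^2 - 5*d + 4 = (d - 4)*(d - 1)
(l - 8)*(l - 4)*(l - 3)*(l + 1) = l^4 - 14*l^3 + 53*l^2 - 28*l - 96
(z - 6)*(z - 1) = z^2 - 7*z + 6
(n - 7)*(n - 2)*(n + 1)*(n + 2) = n^4 - 6*n^3 - 11*n^2 + 24*n + 28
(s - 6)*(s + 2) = s^2 - 4*s - 12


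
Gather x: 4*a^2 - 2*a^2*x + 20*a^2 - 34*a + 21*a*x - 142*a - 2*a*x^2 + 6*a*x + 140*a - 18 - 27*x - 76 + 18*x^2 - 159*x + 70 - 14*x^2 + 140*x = 24*a^2 - 36*a + x^2*(4 - 2*a) + x*(-2*a^2 + 27*a - 46) - 24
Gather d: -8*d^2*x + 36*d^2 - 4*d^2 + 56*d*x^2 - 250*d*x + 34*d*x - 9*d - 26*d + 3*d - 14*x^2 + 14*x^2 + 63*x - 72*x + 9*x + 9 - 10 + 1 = d^2*(32 - 8*x) + d*(56*x^2 - 216*x - 32)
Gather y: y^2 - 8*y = y^2 - 8*y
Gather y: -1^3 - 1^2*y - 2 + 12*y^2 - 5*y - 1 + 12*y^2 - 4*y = 24*y^2 - 10*y - 4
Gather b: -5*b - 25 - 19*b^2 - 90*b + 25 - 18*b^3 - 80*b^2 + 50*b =-18*b^3 - 99*b^2 - 45*b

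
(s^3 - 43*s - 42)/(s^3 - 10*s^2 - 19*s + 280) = (s^2 + 7*s + 6)/(s^2 - 3*s - 40)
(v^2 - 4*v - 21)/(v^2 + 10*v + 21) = (v - 7)/(v + 7)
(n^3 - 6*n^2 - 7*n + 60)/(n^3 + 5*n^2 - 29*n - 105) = (n - 4)/(n + 7)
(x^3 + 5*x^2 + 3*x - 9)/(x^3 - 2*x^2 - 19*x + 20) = (x^2 + 6*x + 9)/(x^2 - x - 20)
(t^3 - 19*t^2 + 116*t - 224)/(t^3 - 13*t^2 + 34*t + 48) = (t^2 - 11*t + 28)/(t^2 - 5*t - 6)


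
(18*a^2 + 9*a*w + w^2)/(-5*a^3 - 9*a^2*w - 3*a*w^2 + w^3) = (18*a^2 + 9*a*w + w^2)/(-5*a^3 - 9*a^2*w - 3*a*w^2 + w^3)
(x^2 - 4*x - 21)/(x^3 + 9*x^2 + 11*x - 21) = (x - 7)/(x^2 + 6*x - 7)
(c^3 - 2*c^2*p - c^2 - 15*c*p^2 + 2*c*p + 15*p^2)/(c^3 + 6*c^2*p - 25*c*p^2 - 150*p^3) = (c^2 + 3*c*p - c - 3*p)/(c^2 + 11*c*p + 30*p^2)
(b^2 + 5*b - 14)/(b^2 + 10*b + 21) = (b - 2)/(b + 3)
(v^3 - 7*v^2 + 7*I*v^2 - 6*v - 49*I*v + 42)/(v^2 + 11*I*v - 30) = (v^2 + v*(-7 + I) - 7*I)/(v + 5*I)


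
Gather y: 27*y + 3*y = 30*y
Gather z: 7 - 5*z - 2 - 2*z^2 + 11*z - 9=-2*z^2 + 6*z - 4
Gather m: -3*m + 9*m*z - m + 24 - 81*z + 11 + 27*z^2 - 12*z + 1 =m*(9*z - 4) + 27*z^2 - 93*z + 36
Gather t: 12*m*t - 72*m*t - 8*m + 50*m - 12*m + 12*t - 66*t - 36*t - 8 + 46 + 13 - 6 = 30*m + t*(-60*m - 90) + 45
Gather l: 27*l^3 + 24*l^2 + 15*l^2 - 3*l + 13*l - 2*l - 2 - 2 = 27*l^3 + 39*l^2 + 8*l - 4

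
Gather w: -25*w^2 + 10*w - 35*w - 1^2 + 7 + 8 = -25*w^2 - 25*w + 14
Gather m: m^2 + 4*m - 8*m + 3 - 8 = m^2 - 4*m - 5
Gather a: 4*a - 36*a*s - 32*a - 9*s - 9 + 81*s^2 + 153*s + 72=a*(-36*s - 28) + 81*s^2 + 144*s + 63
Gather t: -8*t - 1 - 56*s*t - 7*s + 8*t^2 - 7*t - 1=-7*s + 8*t^2 + t*(-56*s - 15) - 2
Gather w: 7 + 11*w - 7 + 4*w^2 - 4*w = 4*w^2 + 7*w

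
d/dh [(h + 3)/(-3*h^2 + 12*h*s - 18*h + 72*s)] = (-h^2 + 4*h*s - 6*h + 24*s + 2*(h + 3)*(h - 2*s + 3))/(3*(h^2 - 4*h*s + 6*h - 24*s)^2)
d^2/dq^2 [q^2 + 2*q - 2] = 2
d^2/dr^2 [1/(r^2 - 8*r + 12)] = 2*(-r^2 + 8*r + 4*(r - 4)^2 - 12)/(r^2 - 8*r + 12)^3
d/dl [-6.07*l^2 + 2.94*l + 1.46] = 2.94 - 12.14*l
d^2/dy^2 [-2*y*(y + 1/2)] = -4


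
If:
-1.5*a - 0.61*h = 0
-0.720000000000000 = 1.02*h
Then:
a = 0.29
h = -0.71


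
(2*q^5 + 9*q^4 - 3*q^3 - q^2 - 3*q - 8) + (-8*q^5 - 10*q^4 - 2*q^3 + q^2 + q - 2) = -6*q^5 - q^4 - 5*q^3 - 2*q - 10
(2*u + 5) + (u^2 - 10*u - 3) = u^2 - 8*u + 2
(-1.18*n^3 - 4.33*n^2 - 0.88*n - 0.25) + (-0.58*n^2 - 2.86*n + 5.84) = -1.18*n^3 - 4.91*n^2 - 3.74*n + 5.59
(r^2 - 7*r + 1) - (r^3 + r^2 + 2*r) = -r^3 - 9*r + 1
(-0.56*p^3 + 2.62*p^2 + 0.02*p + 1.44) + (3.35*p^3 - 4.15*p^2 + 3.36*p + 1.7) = 2.79*p^3 - 1.53*p^2 + 3.38*p + 3.14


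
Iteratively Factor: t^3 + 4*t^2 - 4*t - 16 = (t + 2)*(t^2 + 2*t - 8) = (t - 2)*(t + 2)*(t + 4)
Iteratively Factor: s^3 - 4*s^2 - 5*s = (s)*(s^2 - 4*s - 5) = s*(s + 1)*(s - 5)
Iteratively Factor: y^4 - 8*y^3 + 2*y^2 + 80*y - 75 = (y + 3)*(y^3 - 11*y^2 + 35*y - 25) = (y - 5)*(y + 3)*(y^2 - 6*y + 5) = (y - 5)^2*(y + 3)*(y - 1)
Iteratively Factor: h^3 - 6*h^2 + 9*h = (h - 3)*(h^2 - 3*h) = (h - 3)^2*(h)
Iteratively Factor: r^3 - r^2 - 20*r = (r + 4)*(r^2 - 5*r) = (r - 5)*(r + 4)*(r)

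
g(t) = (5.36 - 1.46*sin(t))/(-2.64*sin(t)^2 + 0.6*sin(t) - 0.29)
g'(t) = (5.36 - 1.46*sin(t))*(5.28*sin(t)*cos(t) - 0.6*cos(t))/(-2.64*sin(t)^2 + 0.6*sin(t) - 0.29)^2 - 1.46*cos(t)/(-2.64*sin(t)^2 + 0.6*sin(t) - 0.29) = (-3.8544*sin(t)^2 + 28.3008*sin(t) - 2.7926)*cos(t)/(6.9696*sin(t)^4 - 3.168*sin(t)^3 + 1.8912*sin(t)^2 - 0.348*sin(t) + 0.0841)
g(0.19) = -18.77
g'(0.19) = 32.33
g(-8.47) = -2.58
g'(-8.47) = 2.55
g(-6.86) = -4.39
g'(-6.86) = -8.26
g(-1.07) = -2.33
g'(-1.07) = -1.81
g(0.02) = -19.10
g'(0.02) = -28.61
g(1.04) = -2.36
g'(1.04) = 3.15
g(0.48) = -8.14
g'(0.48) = 25.29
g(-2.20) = -2.62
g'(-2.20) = 2.65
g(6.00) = -8.69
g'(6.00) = -23.98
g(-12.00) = -6.29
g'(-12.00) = 17.96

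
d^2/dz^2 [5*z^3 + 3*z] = 30*z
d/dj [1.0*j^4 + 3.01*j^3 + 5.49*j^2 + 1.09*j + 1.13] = 4.0*j^3 + 9.03*j^2 + 10.98*j + 1.09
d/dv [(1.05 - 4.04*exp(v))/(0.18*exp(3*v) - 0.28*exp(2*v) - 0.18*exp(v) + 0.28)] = (1.4544*exp(3*v) - 1.6982*exp(2*v) + 0.588*exp(v) - 0.9422)*exp(v)/(0.0324*exp(6*v) - 0.1008*exp(5*v) + 0.0136*exp(4*v) + 0.2016*exp(3*v) - 0.1244*exp(2*v) - 0.1008*exp(v) + 0.0784)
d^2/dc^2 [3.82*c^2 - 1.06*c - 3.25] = 7.64000000000000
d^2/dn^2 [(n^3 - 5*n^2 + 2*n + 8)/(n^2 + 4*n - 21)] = 2*(59*n^3 - 543*n^2 + 1545*n - 1741)/(n^6 + 12*n^5 - 15*n^4 - 440*n^3 + 315*n^2 + 5292*n - 9261)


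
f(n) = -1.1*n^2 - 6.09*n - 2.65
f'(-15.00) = 26.91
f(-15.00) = -158.80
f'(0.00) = -6.09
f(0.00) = -2.65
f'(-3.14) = 0.82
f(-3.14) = 5.63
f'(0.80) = -7.85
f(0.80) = -8.23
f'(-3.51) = 1.63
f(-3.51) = 5.17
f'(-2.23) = -1.18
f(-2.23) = 5.46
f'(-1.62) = -2.53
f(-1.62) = 4.33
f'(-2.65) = -0.26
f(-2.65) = 5.76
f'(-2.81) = 0.09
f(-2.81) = 5.78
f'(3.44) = -13.66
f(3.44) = -36.62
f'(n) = -2.2*n - 6.09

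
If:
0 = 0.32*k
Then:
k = 0.00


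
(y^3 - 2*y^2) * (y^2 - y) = y^5 - 3*y^4 + 2*y^3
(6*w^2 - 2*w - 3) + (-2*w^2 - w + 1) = 4*w^2 - 3*w - 2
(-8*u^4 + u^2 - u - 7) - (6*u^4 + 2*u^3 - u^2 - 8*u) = -14*u^4 - 2*u^3 + 2*u^2 + 7*u - 7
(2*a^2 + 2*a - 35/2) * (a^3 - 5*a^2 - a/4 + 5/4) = 2*a^5 - 8*a^4 - 28*a^3 + 179*a^2/2 + 55*a/8 - 175/8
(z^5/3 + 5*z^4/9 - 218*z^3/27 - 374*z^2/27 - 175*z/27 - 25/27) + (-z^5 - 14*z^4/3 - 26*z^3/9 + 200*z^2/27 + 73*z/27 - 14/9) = -2*z^5/3 - 37*z^4/9 - 296*z^3/27 - 58*z^2/9 - 34*z/9 - 67/27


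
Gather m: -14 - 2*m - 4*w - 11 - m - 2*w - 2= -3*m - 6*w - 27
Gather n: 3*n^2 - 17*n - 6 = 3*n^2 - 17*n - 6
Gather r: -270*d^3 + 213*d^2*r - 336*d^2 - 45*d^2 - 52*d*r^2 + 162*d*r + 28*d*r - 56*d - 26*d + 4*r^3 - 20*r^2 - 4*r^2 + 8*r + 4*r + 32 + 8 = -270*d^3 - 381*d^2 - 82*d + 4*r^3 + r^2*(-52*d - 24) + r*(213*d^2 + 190*d + 12) + 40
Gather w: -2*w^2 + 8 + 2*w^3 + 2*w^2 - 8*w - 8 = 2*w^3 - 8*w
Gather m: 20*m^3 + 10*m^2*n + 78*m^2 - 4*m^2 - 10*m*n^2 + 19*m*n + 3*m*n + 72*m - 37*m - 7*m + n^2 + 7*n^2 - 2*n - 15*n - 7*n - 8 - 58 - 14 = 20*m^3 + m^2*(10*n + 74) + m*(-10*n^2 + 22*n + 28) + 8*n^2 - 24*n - 80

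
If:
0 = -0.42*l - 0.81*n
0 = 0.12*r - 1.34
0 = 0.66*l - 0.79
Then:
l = 1.20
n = -0.62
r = 11.17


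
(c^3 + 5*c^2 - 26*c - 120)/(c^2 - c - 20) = c + 6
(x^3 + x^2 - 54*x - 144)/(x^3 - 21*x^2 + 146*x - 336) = (x^2 + 9*x + 18)/(x^2 - 13*x + 42)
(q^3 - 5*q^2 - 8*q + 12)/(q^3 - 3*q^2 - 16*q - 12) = (q - 1)/(q + 1)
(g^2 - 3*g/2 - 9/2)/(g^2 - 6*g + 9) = (g + 3/2)/(g - 3)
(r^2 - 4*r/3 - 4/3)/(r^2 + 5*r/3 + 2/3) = (r - 2)/(r + 1)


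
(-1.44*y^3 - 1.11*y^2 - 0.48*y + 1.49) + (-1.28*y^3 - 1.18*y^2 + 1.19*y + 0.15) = -2.72*y^3 - 2.29*y^2 + 0.71*y + 1.64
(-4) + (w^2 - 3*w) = w^2 - 3*w - 4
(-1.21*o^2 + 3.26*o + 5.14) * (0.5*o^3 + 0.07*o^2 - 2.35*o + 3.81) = -0.605*o^5 + 1.5453*o^4 + 5.6417*o^3 - 11.9113*o^2 + 0.3416*o + 19.5834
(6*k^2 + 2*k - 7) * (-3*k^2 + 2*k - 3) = -18*k^4 + 6*k^3 + 7*k^2 - 20*k + 21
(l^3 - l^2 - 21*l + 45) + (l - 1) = l^3 - l^2 - 20*l + 44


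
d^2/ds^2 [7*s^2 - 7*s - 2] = 14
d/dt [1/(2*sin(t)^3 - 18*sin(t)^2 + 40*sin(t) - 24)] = (-3*sin(t)^2 + 18*sin(t) - 20)*cos(t)/(2*(sin(t)^3 - 9*sin(t)^2 + 20*sin(t) - 12)^2)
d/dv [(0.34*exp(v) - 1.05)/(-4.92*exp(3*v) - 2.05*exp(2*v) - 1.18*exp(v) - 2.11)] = (3.3456*exp(3*v) - 14.801*exp(2*v) - 4.305*exp(v) - 1.9564)*exp(v)/(24.2064*exp(6*v) + 20.172*exp(5*v) + 15.8137*exp(4*v) + 25.6004*exp(3*v) + 10.0434*exp(2*v) + 4.9796*exp(v) + 4.4521)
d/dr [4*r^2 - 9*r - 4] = 8*r - 9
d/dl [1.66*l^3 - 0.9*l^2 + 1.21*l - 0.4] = 4.98*l^2 - 1.8*l + 1.21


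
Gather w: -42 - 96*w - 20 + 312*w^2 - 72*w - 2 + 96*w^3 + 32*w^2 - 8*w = 96*w^3 + 344*w^2 - 176*w - 64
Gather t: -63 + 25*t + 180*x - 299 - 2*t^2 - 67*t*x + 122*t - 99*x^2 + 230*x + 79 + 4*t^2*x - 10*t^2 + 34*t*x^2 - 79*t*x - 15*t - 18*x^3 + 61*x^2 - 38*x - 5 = t^2*(4*x - 12) + t*(34*x^2 - 146*x + 132) - 18*x^3 - 38*x^2 + 372*x - 288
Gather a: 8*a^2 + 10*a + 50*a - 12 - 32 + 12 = 8*a^2 + 60*a - 32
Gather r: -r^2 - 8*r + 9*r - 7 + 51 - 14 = -r^2 + r + 30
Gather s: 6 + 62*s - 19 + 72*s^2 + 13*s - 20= 72*s^2 + 75*s - 33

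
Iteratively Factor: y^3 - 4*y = (y - 2)*(y^2 + 2*y) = (y - 2)*(y + 2)*(y)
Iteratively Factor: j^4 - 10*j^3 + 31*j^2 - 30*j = (j - 2)*(j^3 - 8*j^2 + 15*j) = (j - 5)*(j - 2)*(j^2 - 3*j) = j*(j - 5)*(j - 2)*(j - 3)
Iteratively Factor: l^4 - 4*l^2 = (l)*(l^3 - 4*l) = l*(l - 2)*(l^2 + 2*l) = l*(l - 2)*(l + 2)*(l)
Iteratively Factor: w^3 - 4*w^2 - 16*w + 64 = (w + 4)*(w^2 - 8*w + 16) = (w - 4)*(w + 4)*(w - 4)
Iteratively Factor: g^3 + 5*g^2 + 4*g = (g + 1)*(g^2 + 4*g) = g*(g + 1)*(g + 4)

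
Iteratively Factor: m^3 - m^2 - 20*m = (m + 4)*(m^2 - 5*m) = m*(m + 4)*(m - 5)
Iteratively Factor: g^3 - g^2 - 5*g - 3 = (g - 3)*(g^2 + 2*g + 1) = (g - 3)*(g + 1)*(g + 1)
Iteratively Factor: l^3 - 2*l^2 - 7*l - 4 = (l - 4)*(l^2 + 2*l + 1) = (l - 4)*(l + 1)*(l + 1)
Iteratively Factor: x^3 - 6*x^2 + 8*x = (x - 4)*(x^2 - 2*x) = x*(x - 4)*(x - 2)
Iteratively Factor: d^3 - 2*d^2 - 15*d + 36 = (d - 3)*(d^2 + d - 12) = (d - 3)*(d + 4)*(d - 3)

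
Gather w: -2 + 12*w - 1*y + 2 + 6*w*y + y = w*(6*y + 12)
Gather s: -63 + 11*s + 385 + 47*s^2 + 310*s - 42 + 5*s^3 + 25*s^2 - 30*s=5*s^3 + 72*s^2 + 291*s + 280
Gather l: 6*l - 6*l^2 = -6*l^2 + 6*l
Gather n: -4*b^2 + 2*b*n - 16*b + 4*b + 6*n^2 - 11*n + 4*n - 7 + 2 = -4*b^2 - 12*b + 6*n^2 + n*(2*b - 7) - 5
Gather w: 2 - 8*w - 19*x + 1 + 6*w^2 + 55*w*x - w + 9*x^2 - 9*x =6*w^2 + w*(55*x - 9) + 9*x^2 - 28*x + 3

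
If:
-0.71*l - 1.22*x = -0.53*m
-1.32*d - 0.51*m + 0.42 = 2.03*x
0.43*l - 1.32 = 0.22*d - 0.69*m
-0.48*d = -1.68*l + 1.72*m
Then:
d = 0.21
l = 1.27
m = 1.19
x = -0.23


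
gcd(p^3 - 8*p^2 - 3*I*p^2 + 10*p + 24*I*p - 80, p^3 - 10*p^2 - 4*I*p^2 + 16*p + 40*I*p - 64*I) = p - 8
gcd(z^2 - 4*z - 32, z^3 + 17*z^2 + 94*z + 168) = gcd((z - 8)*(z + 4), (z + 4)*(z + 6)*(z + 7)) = z + 4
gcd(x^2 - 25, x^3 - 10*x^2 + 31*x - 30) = x - 5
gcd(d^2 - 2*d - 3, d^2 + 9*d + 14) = 1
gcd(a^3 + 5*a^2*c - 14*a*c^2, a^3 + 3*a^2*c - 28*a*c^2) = a^2 + 7*a*c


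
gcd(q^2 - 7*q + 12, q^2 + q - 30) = 1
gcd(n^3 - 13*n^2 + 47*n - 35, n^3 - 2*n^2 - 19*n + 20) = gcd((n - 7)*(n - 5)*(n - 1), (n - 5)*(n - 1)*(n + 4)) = n^2 - 6*n + 5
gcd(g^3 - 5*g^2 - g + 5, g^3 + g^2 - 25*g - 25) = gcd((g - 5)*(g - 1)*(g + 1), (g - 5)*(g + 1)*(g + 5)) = g^2 - 4*g - 5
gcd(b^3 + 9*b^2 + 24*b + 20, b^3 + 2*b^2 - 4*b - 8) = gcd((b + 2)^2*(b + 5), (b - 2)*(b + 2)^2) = b^2 + 4*b + 4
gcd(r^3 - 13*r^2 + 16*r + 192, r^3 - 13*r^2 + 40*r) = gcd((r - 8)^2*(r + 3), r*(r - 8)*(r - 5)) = r - 8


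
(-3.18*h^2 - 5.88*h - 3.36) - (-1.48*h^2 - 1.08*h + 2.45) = -1.7*h^2 - 4.8*h - 5.81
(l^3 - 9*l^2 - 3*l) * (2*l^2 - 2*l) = 2*l^5 - 20*l^4 + 12*l^3 + 6*l^2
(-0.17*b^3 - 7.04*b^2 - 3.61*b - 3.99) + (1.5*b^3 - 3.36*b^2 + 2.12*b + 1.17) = 1.33*b^3 - 10.4*b^2 - 1.49*b - 2.82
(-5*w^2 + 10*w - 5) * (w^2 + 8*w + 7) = -5*w^4 - 30*w^3 + 40*w^2 + 30*w - 35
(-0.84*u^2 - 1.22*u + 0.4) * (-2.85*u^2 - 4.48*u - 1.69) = 2.394*u^4 + 7.2402*u^3 + 5.7452*u^2 + 0.2698*u - 0.676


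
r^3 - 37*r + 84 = (r - 4)*(r - 3)*(r + 7)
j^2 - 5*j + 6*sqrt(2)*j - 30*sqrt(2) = (j - 5)*(j + 6*sqrt(2))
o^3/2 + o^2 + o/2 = o*(o/2 + 1/2)*(o + 1)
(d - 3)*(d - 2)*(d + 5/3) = d^3 - 10*d^2/3 - 7*d/3 + 10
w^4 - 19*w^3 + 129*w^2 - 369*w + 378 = (w - 7)*(w - 6)*(w - 3)^2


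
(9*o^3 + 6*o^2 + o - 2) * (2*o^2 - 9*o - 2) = 18*o^5 - 69*o^4 - 70*o^3 - 25*o^2 + 16*o + 4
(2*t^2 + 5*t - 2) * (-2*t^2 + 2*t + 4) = -4*t^4 - 6*t^3 + 22*t^2 + 16*t - 8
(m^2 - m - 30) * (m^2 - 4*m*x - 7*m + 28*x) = m^4 - 4*m^3*x - 8*m^3 + 32*m^2*x - 23*m^2 + 92*m*x + 210*m - 840*x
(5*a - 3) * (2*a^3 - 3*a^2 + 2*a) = 10*a^4 - 21*a^3 + 19*a^2 - 6*a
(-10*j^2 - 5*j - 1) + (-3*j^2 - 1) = -13*j^2 - 5*j - 2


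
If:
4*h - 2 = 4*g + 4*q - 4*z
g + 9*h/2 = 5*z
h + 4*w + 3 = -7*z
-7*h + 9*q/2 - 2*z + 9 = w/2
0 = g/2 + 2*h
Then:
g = 2280/1277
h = -570/1277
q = -7091/2554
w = -1431/2554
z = -57/1277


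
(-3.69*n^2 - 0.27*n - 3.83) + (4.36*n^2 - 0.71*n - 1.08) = 0.67*n^2 - 0.98*n - 4.91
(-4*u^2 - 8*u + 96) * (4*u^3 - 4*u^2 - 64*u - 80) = -16*u^5 - 16*u^4 + 672*u^3 + 448*u^2 - 5504*u - 7680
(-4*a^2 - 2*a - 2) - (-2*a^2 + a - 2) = -2*a^2 - 3*a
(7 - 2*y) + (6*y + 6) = 4*y + 13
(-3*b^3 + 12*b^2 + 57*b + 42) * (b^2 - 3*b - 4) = -3*b^5 + 21*b^4 + 33*b^3 - 177*b^2 - 354*b - 168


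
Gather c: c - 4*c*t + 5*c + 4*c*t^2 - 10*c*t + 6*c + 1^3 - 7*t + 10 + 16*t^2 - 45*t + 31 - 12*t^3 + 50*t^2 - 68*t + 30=c*(4*t^2 - 14*t + 12) - 12*t^3 + 66*t^2 - 120*t + 72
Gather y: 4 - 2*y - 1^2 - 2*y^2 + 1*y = -2*y^2 - y + 3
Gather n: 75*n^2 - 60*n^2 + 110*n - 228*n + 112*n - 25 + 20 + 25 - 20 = 15*n^2 - 6*n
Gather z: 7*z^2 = 7*z^2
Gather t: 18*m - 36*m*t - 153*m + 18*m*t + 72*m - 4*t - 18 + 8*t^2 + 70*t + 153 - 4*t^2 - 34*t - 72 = -63*m + 4*t^2 + t*(32 - 18*m) + 63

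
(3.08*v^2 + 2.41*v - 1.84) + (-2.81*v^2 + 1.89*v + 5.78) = 0.27*v^2 + 4.3*v + 3.94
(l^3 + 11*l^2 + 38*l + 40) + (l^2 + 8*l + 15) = l^3 + 12*l^2 + 46*l + 55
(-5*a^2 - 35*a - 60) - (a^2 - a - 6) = -6*a^2 - 34*a - 54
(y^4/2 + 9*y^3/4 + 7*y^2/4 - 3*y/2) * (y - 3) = y^5/2 + 3*y^4/4 - 5*y^3 - 27*y^2/4 + 9*y/2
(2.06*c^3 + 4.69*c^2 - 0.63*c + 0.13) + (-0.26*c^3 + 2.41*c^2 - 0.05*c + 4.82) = 1.8*c^3 + 7.1*c^2 - 0.68*c + 4.95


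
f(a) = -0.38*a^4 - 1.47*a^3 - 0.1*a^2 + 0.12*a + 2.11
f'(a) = -1.52*a^3 - 4.41*a^2 - 0.2*a + 0.12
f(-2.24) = 8.29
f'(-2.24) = -4.48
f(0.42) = 2.02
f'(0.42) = -0.85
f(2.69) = -46.80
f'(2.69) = -61.92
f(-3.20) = 9.03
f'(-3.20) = 5.41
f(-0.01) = 2.11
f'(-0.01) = 0.12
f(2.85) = -57.46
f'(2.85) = -71.46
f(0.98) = 0.40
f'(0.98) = -5.74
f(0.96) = 0.51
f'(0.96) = -5.48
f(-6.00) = -177.17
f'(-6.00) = 170.88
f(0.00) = 2.11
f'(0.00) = 0.12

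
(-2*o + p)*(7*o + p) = -14*o^2 + 5*o*p + p^2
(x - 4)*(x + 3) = x^2 - x - 12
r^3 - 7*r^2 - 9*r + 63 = (r - 7)*(r - 3)*(r + 3)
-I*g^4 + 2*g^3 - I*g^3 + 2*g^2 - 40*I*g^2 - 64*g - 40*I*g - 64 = (g - 4*I)*(g - 2*I)*(g + 8*I)*(-I*g - I)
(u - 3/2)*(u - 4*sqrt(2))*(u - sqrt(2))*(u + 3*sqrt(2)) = u^4 - 2*sqrt(2)*u^3 - 3*u^3/2 - 22*u^2 + 3*sqrt(2)*u^2 + 33*u + 24*sqrt(2)*u - 36*sqrt(2)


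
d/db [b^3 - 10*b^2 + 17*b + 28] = 3*b^2 - 20*b + 17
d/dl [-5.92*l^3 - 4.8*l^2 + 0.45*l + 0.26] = -17.76*l^2 - 9.6*l + 0.45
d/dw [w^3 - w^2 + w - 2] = 3*w^2 - 2*w + 1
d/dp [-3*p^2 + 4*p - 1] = 4 - 6*p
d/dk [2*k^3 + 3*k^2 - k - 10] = 6*k^2 + 6*k - 1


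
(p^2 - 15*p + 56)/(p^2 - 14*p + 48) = (p - 7)/(p - 6)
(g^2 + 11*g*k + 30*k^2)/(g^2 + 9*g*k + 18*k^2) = (g + 5*k)/(g + 3*k)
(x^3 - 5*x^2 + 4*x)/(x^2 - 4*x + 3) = x*(x - 4)/(x - 3)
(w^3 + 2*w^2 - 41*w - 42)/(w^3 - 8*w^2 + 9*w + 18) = (w + 7)/(w - 3)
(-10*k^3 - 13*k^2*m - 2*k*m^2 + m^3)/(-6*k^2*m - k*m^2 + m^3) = (5*k^2 + 4*k*m - m^2)/(m*(3*k - m))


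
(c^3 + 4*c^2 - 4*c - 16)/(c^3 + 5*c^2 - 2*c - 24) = (c + 2)/(c + 3)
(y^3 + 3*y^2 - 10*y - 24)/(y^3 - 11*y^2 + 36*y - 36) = (y^2 + 6*y + 8)/(y^2 - 8*y + 12)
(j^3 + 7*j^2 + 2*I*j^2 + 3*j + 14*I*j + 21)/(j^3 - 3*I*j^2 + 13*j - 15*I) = (j + 7)/(j - 5*I)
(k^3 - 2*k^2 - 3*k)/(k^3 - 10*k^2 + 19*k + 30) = k*(k - 3)/(k^2 - 11*k + 30)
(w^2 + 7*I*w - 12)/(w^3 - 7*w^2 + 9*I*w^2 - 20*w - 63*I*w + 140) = (w + 3*I)/(w^2 + w*(-7 + 5*I) - 35*I)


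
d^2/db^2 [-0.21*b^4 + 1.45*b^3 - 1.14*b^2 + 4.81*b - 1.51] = -2.52*b^2 + 8.7*b - 2.28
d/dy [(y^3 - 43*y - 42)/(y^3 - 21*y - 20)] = 22*(2*y - 1)/(y^4 - 2*y^3 - 39*y^2 + 40*y + 400)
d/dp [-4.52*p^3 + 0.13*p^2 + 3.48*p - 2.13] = -13.56*p^2 + 0.26*p + 3.48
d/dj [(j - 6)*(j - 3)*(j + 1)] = 3*j^2 - 16*j + 9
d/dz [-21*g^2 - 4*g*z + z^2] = -4*g + 2*z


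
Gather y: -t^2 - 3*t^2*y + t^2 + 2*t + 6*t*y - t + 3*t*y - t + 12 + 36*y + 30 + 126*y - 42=y*(-3*t^2 + 9*t + 162)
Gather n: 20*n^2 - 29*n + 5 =20*n^2 - 29*n + 5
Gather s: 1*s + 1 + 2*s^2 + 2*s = 2*s^2 + 3*s + 1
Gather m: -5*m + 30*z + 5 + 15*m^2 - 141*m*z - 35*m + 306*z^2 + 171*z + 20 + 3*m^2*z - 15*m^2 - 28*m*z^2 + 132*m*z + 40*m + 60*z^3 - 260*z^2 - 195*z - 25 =3*m^2*z + m*(-28*z^2 - 9*z) + 60*z^3 + 46*z^2 + 6*z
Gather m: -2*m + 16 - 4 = 12 - 2*m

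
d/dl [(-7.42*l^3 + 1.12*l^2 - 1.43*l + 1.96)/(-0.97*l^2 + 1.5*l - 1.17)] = (7.1974*l^4 - 22.26*l^3 + 26.3371*l^2 + 1.1816*l - 1.2669)/(0.9409*l^4 - 2.91*l^3 + 4.5198*l^2 - 3.51*l + 1.3689)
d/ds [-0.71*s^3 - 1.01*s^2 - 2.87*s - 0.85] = -2.13*s^2 - 2.02*s - 2.87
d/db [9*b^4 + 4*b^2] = 36*b^3 + 8*b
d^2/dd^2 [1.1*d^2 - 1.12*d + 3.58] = 2.20000000000000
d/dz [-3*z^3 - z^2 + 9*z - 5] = -9*z^2 - 2*z + 9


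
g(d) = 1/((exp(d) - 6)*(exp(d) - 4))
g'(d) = -exp(d)/((exp(d) - 6)*(exp(d) - 4)^2) - exp(d)/((exp(d) - 6)^2*(exp(d) - 4))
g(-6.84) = 0.04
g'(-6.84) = 0.00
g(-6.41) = 0.04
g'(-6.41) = 0.00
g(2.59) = 0.01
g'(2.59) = -0.05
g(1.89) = 0.62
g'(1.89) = -8.15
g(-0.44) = 0.06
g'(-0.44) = 0.02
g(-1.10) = 0.05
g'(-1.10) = 0.01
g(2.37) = 0.03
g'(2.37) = -0.12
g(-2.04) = 0.04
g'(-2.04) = 0.00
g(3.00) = 0.00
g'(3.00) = -0.01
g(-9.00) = 0.04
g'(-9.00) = 0.00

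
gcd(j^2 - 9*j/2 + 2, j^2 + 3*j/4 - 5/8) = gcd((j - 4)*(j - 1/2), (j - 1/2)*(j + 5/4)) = j - 1/2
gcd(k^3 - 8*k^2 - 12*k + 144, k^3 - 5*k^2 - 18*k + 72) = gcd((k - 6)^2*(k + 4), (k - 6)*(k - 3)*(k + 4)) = k^2 - 2*k - 24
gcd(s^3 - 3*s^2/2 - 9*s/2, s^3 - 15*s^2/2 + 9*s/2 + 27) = s^2 - 3*s/2 - 9/2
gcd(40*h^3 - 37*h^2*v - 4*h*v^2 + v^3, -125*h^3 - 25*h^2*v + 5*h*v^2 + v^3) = 5*h + v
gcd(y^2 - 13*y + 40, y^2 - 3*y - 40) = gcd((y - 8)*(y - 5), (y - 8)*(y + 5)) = y - 8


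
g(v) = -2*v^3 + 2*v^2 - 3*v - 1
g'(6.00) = -195.00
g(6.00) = -379.00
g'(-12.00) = -915.00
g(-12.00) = 3779.00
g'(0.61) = -2.79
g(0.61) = -2.54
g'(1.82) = -15.59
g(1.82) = -11.89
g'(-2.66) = -56.09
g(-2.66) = 58.77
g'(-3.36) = -84.18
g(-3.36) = 107.53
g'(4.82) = -123.11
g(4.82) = -192.96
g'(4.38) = -100.59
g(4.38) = -143.83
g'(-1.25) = -17.38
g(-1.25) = 9.78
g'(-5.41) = -200.25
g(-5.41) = 390.45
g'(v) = -6*v^2 + 4*v - 3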